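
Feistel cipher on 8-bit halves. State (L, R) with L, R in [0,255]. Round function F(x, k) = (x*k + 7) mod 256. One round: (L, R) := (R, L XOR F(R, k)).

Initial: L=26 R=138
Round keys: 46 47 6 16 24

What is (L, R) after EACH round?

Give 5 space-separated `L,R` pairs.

Round 1 (k=46): L=138 R=201
Round 2 (k=47): L=201 R=100
Round 3 (k=6): L=100 R=150
Round 4 (k=16): L=150 R=3
Round 5 (k=24): L=3 R=217

Answer: 138,201 201,100 100,150 150,3 3,217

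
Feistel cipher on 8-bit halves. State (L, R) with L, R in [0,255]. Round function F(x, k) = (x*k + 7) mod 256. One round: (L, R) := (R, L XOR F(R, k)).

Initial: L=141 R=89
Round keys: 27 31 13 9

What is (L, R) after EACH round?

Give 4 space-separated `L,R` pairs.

Answer: 89,231 231,89 89,107 107,147

Derivation:
Round 1 (k=27): L=89 R=231
Round 2 (k=31): L=231 R=89
Round 3 (k=13): L=89 R=107
Round 4 (k=9): L=107 R=147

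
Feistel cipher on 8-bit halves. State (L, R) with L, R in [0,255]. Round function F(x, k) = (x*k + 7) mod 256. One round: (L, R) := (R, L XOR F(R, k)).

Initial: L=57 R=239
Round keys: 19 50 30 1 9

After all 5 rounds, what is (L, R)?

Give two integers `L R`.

Round 1 (k=19): L=239 R=253
Round 2 (k=50): L=253 R=158
Round 3 (k=30): L=158 R=118
Round 4 (k=1): L=118 R=227
Round 5 (k=9): L=227 R=116

Answer: 227 116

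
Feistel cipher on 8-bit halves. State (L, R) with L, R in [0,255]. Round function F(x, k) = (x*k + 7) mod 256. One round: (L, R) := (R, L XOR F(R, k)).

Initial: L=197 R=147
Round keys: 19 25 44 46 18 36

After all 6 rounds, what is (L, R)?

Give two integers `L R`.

Answer: 145 71

Derivation:
Round 1 (k=19): L=147 R=53
Round 2 (k=25): L=53 R=167
Round 3 (k=44): L=167 R=142
Round 4 (k=46): L=142 R=44
Round 5 (k=18): L=44 R=145
Round 6 (k=36): L=145 R=71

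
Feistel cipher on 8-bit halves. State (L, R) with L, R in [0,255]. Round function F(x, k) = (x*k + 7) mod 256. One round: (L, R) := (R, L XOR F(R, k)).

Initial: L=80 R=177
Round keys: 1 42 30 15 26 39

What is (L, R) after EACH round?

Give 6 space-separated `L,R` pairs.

Answer: 177,232 232,166 166,147 147,2 2,168 168,157

Derivation:
Round 1 (k=1): L=177 R=232
Round 2 (k=42): L=232 R=166
Round 3 (k=30): L=166 R=147
Round 4 (k=15): L=147 R=2
Round 5 (k=26): L=2 R=168
Round 6 (k=39): L=168 R=157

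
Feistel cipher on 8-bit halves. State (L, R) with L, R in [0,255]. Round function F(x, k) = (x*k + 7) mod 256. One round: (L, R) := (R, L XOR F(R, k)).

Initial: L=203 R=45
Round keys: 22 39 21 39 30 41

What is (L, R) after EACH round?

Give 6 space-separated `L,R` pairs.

Answer: 45,46 46,36 36,213 213,94 94,222 222,203

Derivation:
Round 1 (k=22): L=45 R=46
Round 2 (k=39): L=46 R=36
Round 3 (k=21): L=36 R=213
Round 4 (k=39): L=213 R=94
Round 5 (k=30): L=94 R=222
Round 6 (k=41): L=222 R=203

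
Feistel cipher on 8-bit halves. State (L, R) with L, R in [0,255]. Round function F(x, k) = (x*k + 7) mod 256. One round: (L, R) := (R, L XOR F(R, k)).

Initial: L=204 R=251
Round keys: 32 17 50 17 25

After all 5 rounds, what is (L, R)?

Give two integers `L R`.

Round 1 (k=32): L=251 R=171
Round 2 (k=17): L=171 R=153
Round 3 (k=50): L=153 R=66
Round 4 (k=17): L=66 R=240
Round 5 (k=25): L=240 R=53

Answer: 240 53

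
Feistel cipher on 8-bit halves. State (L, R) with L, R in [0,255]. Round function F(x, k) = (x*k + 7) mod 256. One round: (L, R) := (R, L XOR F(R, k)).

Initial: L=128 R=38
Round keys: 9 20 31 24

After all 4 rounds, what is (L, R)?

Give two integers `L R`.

Answer: 231 194

Derivation:
Round 1 (k=9): L=38 R=221
Round 2 (k=20): L=221 R=109
Round 3 (k=31): L=109 R=231
Round 4 (k=24): L=231 R=194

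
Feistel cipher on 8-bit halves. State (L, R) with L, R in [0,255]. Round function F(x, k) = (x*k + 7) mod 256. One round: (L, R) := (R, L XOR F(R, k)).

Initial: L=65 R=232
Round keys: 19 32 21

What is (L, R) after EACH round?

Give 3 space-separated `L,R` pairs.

Round 1 (k=19): L=232 R=126
Round 2 (k=32): L=126 R=47
Round 3 (k=21): L=47 R=156

Answer: 232,126 126,47 47,156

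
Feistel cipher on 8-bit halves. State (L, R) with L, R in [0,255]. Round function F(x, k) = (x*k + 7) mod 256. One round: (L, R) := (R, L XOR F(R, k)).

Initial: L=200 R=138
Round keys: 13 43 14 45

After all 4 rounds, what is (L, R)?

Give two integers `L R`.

Round 1 (k=13): L=138 R=193
Round 2 (k=43): L=193 R=248
Round 3 (k=14): L=248 R=86
Round 4 (k=45): L=86 R=221

Answer: 86 221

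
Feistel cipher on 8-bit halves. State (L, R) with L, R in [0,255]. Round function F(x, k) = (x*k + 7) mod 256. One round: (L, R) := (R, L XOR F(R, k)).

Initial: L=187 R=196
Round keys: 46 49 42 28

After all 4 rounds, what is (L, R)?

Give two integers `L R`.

Answer: 249 204

Derivation:
Round 1 (k=46): L=196 R=132
Round 2 (k=49): L=132 R=143
Round 3 (k=42): L=143 R=249
Round 4 (k=28): L=249 R=204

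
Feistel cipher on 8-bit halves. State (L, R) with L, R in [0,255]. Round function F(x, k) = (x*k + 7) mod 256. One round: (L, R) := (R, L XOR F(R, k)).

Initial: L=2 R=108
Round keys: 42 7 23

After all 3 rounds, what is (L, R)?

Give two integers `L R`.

Round 1 (k=42): L=108 R=189
Round 2 (k=7): L=189 R=94
Round 3 (k=23): L=94 R=196

Answer: 94 196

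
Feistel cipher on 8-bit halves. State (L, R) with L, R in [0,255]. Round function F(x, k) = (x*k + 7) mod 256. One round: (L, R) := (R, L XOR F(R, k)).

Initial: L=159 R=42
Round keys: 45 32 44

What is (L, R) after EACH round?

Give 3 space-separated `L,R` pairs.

Answer: 42,246 246,237 237,53

Derivation:
Round 1 (k=45): L=42 R=246
Round 2 (k=32): L=246 R=237
Round 3 (k=44): L=237 R=53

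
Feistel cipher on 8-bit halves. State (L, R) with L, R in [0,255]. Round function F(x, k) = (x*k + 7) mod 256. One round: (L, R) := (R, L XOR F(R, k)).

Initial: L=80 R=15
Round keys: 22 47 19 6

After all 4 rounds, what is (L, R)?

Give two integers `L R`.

Answer: 67 160

Derivation:
Round 1 (k=22): L=15 R=1
Round 2 (k=47): L=1 R=57
Round 3 (k=19): L=57 R=67
Round 4 (k=6): L=67 R=160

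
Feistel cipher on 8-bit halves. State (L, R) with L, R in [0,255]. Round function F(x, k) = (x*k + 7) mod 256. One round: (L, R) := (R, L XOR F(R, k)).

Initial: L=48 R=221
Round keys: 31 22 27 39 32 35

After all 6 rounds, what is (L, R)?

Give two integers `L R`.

Round 1 (k=31): L=221 R=250
Round 2 (k=22): L=250 R=94
Round 3 (k=27): L=94 R=11
Round 4 (k=39): L=11 R=234
Round 5 (k=32): L=234 R=76
Round 6 (k=35): L=76 R=129

Answer: 76 129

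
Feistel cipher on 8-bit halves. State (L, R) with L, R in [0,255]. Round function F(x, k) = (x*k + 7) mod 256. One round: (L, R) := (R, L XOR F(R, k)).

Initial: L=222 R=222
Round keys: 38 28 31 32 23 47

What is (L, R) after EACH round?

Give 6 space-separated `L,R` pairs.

Round 1 (k=38): L=222 R=37
Round 2 (k=28): L=37 R=205
Round 3 (k=31): L=205 R=255
Round 4 (k=32): L=255 R=42
Round 5 (k=23): L=42 R=50
Round 6 (k=47): L=50 R=31

Answer: 222,37 37,205 205,255 255,42 42,50 50,31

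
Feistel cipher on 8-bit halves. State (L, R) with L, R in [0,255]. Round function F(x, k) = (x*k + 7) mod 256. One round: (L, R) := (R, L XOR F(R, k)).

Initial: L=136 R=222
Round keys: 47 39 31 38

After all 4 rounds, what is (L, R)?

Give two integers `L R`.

Round 1 (k=47): L=222 R=65
Round 2 (k=39): L=65 R=48
Round 3 (k=31): L=48 R=150
Round 4 (k=38): L=150 R=123

Answer: 150 123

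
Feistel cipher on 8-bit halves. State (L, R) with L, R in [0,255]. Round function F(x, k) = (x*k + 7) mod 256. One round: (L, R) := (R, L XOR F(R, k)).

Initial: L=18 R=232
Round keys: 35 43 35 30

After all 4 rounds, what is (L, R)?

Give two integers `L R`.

Answer: 108 81

Derivation:
Round 1 (k=35): L=232 R=173
Round 2 (k=43): L=173 R=254
Round 3 (k=35): L=254 R=108
Round 4 (k=30): L=108 R=81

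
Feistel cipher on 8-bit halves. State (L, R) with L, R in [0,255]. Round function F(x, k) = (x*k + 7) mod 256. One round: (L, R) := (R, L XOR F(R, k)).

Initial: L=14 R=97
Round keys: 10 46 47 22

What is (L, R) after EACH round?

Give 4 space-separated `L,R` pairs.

Answer: 97,223 223,120 120,208 208,159

Derivation:
Round 1 (k=10): L=97 R=223
Round 2 (k=46): L=223 R=120
Round 3 (k=47): L=120 R=208
Round 4 (k=22): L=208 R=159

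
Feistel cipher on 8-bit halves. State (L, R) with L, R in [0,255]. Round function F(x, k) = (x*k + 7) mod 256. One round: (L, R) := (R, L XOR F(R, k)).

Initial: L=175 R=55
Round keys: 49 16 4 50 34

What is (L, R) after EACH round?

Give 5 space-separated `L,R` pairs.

Answer: 55,33 33,32 32,166 166,83 83,171

Derivation:
Round 1 (k=49): L=55 R=33
Round 2 (k=16): L=33 R=32
Round 3 (k=4): L=32 R=166
Round 4 (k=50): L=166 R=83
Round 5 (k=34): L=83 R=171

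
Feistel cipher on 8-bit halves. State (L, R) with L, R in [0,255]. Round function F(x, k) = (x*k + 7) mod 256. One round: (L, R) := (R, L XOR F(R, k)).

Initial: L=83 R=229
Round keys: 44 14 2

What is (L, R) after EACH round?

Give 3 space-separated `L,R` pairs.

Answer: 229,48 48,66 66,187

Derivation:
Round 1 (k=44): L=229 R=48
Round 2 (k=14): L=48 R=66
Round 3 (k=2): L=66 R=187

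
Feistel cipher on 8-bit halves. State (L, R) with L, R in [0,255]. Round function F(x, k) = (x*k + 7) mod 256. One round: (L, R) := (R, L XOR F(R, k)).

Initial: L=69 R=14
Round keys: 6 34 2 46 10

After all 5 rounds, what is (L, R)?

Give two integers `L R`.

Round 1 (k=6): L=14 R=30
Round 2 (k=34): L=30 R=13
Round 3 (k=2): L=13 R=63
Round 4 (k=46): L=63 R=84
Round 5 (k=10): L=84 R=112

Answer: 84 112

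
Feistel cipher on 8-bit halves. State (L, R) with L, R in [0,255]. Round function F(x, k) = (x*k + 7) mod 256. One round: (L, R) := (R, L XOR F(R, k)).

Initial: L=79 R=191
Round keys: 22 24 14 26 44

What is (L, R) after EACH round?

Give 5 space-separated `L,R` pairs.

Answer: 191,62 62,104 104,137 137,153 153,218

Derivation:
Round 1 (k=22): L=191 R=62
Round 2 (k=24): L=62 R=104
Round 3 (k=14): L=104 R=137
Round 4 (k=26): L=137 R=153
Round 5 (k=44): L=153 R=218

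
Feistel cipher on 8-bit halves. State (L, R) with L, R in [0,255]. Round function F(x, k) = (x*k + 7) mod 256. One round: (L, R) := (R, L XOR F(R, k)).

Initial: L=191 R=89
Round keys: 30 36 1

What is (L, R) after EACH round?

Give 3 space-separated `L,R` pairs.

Answer: 89,202 202,54 54,247

Derivation:
Round 1 (k=30): L=89 R=202
Round 2 (k=36): L=202 R=54
Round 3 (k=1): L=54 R=247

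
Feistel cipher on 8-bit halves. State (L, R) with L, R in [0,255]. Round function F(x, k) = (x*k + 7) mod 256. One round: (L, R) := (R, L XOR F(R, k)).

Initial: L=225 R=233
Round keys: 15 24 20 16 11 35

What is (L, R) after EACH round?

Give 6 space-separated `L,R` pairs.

Answer: 233,79 79,134 134,48 48,129 129,162 162,172

Derivation:
Round 1 (k=15): L=233 R=79
Round 2 (k=24): L=79 R=134
Round 3 (k=20): L=134 R=48
Round 4 (k=16): L=48 R=129
Round 5 (k=11): L=129 R=162
Round 6 (k=35): L=162 R=172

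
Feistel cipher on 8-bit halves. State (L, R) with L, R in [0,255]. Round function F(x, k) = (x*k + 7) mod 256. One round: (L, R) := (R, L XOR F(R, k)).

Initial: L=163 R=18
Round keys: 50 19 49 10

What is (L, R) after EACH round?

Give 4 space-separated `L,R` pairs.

Round 1 (k=50): L=18 R=40
Round 2 (k=19): L=40 R=237
Round 3 (k=49): L=237 R=76
Round 4 (k=10): L=76 R=18

Answer: 18,40 40,237 237,76 76,18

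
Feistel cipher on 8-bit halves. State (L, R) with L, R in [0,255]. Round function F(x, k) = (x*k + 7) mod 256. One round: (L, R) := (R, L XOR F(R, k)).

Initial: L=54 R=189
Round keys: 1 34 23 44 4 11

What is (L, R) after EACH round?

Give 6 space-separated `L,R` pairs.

Round 1 (k=1): L=189 R=242
Round 2 (k=34): L=242 R=150
Round 3 (k=23): L=150 R=115
Round 4 (k=44): L=115 R=93
Round 5 (k=4): L=93 R=8
Round 6 (k=11): L=8 R=2

Answer: 189,242 242,150 150,115 115,93 93,8 8,2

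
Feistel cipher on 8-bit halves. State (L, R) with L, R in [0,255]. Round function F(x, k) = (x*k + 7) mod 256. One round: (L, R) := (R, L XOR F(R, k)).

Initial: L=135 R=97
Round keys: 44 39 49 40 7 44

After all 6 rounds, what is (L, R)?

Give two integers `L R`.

Round 1 (k=44): L=97 R=52
Round 2 (k=39): L=52 R=146
Round 3 (k=49): L=146 R=205
Round 4 (k=40): L=205 R=157
Round 5 (k=7): L=157 R=159
Round 6 (k=44): L=159 R=198

Answer: 159 198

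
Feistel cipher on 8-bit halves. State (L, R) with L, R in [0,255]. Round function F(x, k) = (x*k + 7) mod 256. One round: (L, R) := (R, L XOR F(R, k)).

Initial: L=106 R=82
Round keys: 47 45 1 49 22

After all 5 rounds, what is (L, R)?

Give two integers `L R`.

Answer: 127 129

Derivation:
Round 1 (k=47): L=82 R=127
Round 2 (k=45): L=127 R=8
Round 3 (k=1): L=8 R=112
Round 4 (k=49): L=112 R=127
Round 5 (k=22): L=127 R=129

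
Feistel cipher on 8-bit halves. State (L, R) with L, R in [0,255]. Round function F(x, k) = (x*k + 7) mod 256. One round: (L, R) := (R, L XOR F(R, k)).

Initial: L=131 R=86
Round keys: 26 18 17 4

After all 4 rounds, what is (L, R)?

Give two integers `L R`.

Round 1 (k=26): L=86 R=64
Round 2 (k=18): L=64 R=209
Round 3 (k=17): L=209 R=168
Round 4 (k=4): L=168 R=118

Answer: 168 118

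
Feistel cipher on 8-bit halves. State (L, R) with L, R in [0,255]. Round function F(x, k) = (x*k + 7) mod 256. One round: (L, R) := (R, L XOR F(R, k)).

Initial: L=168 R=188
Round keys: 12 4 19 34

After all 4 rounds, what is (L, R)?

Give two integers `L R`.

Round 1 (k=12): L=188 R=127
Round 2 (k=4): L=127 R=191
Round 3 (k=19): L=191 R=75
Round 4 (k=34): L=75 R=66

Answer: 75 66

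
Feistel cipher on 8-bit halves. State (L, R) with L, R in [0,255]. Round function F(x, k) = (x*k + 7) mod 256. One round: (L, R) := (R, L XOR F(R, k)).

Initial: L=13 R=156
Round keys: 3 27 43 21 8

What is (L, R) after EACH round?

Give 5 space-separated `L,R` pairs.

Round 1 (k=3): L=156 R=214
Round 2 (k=27): L=214 R=5
Round 3 (k=43): L=5 R=8
Round 4 (k=21): L=8 R=170
Round 5 (k=8): L=170 R=95

Answer: 156,214 214,5 5,8 8,170 170,95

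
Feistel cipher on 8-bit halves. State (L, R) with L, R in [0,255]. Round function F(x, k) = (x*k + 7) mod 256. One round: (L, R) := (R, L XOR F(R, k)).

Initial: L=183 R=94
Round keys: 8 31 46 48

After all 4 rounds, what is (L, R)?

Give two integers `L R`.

Answer: 197 110

Derivation:
Round 1 (k=8): L=94 R=64
Round 2 (k=31): L=64 R=153
Round 3 (k=46): L=153 R=197
Round 4 (k=48): L=197 R=110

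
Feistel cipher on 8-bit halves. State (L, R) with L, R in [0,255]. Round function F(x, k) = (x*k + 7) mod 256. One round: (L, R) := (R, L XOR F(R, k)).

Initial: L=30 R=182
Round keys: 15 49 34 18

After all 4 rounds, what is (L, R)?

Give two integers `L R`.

Answer: 200 39

Derivation:
Round 1 (k=15): L=182 R=175
Round 2 (k=49): L=175 R=48
Round 3 (k=34): L=48 R=200
Round 4 (k=18): L=200 R=39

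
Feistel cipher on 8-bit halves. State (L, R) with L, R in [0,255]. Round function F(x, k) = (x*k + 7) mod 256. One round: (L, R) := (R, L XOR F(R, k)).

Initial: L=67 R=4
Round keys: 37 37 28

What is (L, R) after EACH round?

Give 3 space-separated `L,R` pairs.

Round 1 (k=37): L=4 R=216
Round 2 (k=37): L=216 R=59
Round 3 (k=28): L=59 R=163

Answer: 4,216 216,59 59,163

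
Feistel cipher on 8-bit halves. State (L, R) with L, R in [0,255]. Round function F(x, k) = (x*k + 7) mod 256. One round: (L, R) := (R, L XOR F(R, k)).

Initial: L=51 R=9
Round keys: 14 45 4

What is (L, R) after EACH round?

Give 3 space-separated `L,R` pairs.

Round 1 (k=14): L=9 R=182
Round 2 (k=45): L=182 R=12
Round 3 (k=4): L=12 R=129

Answer: 9,182 182,12 12,129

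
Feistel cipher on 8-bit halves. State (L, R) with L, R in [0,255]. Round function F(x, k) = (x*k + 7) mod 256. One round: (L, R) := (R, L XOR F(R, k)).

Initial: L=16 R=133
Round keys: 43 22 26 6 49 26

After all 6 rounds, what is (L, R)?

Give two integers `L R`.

Round 1 (k=43): L=133 R=78
Round 2 (k=22): L=78 R=62
Round 3 (k=26): L=62 R=29
Round 4 (k=6): L=29 R=139
Round 5 (k=49): L=139 R=191
Round 6 (k=26): L=191 R=230

Answer: 191 230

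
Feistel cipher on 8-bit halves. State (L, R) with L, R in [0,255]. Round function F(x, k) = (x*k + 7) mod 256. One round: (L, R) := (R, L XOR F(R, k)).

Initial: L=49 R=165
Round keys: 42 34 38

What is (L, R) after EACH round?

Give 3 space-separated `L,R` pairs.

Round 1 (k=42): L=165 R=40
Round 2 (k=34): L=40 R=242
Round 3 (k=38): L=242 R=219

Answer: 165,40 40,242 242,219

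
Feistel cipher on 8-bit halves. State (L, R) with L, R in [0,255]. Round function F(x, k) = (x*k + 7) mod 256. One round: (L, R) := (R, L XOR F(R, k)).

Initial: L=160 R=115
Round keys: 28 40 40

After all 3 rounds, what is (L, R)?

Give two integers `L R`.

Round 1 (k=28): L=115 R=59
Round 2 (k=40): L=59 R=76
Round 3 (k=40): L=76 R=220

Answer: 76 220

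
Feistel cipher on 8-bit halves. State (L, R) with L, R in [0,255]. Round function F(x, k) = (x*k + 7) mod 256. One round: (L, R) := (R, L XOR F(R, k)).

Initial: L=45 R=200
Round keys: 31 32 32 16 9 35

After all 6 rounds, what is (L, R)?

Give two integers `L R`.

Round 1 (k=31): L=200 R=18
Round 2 (k=32): L=18 R=143
Round 3 (k=32): L=143 R=245
Round 4 (k=16): L=245 R=216
Round 5 (k=9): L=216 R=106
Round 6 (k=35): L=106 R=93

Answer: 106 93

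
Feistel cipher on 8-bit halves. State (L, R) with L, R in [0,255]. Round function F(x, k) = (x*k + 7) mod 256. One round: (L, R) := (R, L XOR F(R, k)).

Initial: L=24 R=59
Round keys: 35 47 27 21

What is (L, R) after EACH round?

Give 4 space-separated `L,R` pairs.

Answer: 59,0 0,60 60,91 91,66

Derivation:
Round 1 (k=35): L=59 R=0
Round 2 (k=47): L=0 R=60
Round 3 (k=27): L=60 R=91
Round 4 (k=21): L=91 R=66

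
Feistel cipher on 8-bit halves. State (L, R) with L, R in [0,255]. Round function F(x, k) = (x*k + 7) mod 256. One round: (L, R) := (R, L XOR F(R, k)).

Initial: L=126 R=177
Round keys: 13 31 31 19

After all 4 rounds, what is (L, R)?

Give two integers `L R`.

Answer: 113 22

Derivation:
Round 1 (k=13): L=177 R=122
Round 2 (k=31): L=122 R=124
Round 3 (k=31): L=124 R=113
Round 4 (k=19): L=113 R=22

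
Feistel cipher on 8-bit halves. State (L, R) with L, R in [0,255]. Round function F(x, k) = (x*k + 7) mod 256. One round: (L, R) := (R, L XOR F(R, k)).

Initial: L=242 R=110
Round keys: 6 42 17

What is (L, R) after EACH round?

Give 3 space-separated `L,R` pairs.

Answer: 110,105 105,47 47,79

Derivation:
Round 1 (k=6): L=110 R=105
Round 2 (k=42): L=105 R=47
Round 3 (k=17): L=47 R=79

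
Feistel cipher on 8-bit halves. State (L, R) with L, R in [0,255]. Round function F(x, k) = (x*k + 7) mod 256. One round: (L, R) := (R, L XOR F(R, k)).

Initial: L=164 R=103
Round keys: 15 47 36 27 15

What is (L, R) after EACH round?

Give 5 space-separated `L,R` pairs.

Answer: 103,180 180,116 116,227 227,140 140,216

Derivation:
Round 1 (k=15): L=103 R=180
Round 2 (k=47): L=180 R=116
Round 3 (k=36): L=116 R=227
Round 4 (k=27): L=227 R=140
Round 5 (k=15): L=140 R=216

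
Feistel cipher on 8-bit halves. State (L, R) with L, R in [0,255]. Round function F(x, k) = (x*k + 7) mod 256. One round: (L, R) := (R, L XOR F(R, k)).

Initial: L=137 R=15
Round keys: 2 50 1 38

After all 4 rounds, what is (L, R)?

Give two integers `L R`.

Round 1 (k=2): L=15 R=172
Round 2 (k=50): L=172 R=144
Round 3 (k=1): L=144 R=59
Round 4 (k=38): L=59 R=89

Answer: 59 89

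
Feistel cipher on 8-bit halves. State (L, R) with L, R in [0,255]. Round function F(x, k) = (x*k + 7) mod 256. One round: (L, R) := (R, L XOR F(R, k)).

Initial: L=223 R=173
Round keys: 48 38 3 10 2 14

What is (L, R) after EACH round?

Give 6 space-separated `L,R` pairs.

Round 1 (k=48): L=173 R=168
Round 2 (k=38): L=168 R=90
Round 3 (k=3): L=90 R=189
Round 4 (k=10): L=189 R=51
Round 5 (k=2): L=51 R=208
Round 6 (k=14): L=208 R=84

Answer: 173,168 168,90 90,189 189,51 51,208 208,84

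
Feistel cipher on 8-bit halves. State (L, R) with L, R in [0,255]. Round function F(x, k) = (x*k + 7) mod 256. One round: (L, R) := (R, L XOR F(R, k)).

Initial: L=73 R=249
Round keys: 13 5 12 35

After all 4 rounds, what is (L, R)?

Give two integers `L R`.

Round 1 (k=13): L=249 R=229
Round 2 (k=5): L=229 R=121
Round 3 (k=12): L=121 R=86
Round 4 (k=35): L=86 R=176

Answer: 86 176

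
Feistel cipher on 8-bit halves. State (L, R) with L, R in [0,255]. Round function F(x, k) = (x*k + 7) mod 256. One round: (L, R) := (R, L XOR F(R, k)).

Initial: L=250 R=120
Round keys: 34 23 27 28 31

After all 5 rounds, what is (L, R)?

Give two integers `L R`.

Round 1 (k=34): L=120 R=13
Round 2 (k=23): L=13 R=74
Round 3 (k=27): L=74 R=216
Round 4 (k=28): L=216 R=237
Round 5 (k=31): L=237 R=98

Answer: 237 98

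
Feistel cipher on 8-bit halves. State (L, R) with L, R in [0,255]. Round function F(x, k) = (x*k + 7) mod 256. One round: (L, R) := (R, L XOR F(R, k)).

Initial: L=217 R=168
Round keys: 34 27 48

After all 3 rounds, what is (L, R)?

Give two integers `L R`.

Answer: 169 57

Derivation:
Round 1 (k=34): L=168 R=142
Round 2 (k=27): L=142 R=169
Round 3 (k=48): L=169 R=57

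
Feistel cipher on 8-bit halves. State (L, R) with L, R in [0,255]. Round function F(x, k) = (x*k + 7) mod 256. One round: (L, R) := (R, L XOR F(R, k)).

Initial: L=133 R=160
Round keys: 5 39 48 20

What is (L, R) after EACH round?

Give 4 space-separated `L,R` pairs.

Round 1 (k=5): L=160 R=162
Round 2 (k=39): L=162 R=21
Round 3 (k=48): L=21 R=85
Round 4 (k=20): L=85 R=190

Answer: 160,162 162,21 21,85 85,190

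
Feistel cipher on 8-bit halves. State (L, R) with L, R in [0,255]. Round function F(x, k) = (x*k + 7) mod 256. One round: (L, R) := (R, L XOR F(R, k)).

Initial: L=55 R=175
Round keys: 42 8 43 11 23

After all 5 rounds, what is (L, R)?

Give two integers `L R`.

Round 1 (k=42): L=175 R=138
Round 2 (k=8): L=138 R=248
Round 3 (k=43): L=248 R=37
Round 4 (k=11): L=37 R=102
Round 5 (k=23): L=102 R=20

Answer: 102 20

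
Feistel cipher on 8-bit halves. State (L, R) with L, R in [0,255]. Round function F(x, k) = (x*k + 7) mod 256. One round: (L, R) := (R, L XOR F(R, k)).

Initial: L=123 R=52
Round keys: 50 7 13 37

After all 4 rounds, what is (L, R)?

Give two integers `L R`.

Answer: 22 82

Derivation:
Round 1 (k=50): L=52 R=84
Round 2 (k=7): L=84 R=103
Round 3 (k=13): L=103 R=22
Round 4 (k=37): L=22 R=82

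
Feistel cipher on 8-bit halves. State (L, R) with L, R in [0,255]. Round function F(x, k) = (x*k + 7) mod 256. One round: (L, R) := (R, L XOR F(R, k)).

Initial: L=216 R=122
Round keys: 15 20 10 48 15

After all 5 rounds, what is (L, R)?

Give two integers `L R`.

Round 1 (k=15): L=122 R=245
Round 2 (k=20): L=245 R=81
Round 3 (k=10): L=81 R=196
Round 4 (k=48): L=196 R=150
Round 5 (k=15): L=150 R=21

Answer: 150 21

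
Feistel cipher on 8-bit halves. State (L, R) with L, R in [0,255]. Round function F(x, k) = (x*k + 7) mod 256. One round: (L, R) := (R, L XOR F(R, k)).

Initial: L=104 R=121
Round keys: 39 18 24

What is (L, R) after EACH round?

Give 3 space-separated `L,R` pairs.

Round 1 (k=39): L=121 R=30
Round 2 (k=18): L=30 R=90
Round 3 (k=24): L=90 R=105

Answer: 121,30 30,90 90,105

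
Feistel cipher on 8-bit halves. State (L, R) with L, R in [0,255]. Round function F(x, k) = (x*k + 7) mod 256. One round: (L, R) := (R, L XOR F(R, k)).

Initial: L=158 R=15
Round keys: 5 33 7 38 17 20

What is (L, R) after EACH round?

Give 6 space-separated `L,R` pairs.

Round 1 (k=5): L=15 R=204
Round 2 (k=33): L=204 R=92
Round 3 (k=7): L=92 R=71
Round 4 (k=38): L=71 R=205
Round 5 (k=17): L=205 R=227
Round 6 (k=20): L=227 R=14

Answer: 15,204 204,92 92,71 71,205 205,227 227,14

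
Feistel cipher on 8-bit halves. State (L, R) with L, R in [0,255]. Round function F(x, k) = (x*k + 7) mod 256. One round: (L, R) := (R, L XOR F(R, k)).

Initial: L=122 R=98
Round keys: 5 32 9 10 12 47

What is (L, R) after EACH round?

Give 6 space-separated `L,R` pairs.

Answer: 98,139 139,5 5,191 191,120 120,24 24,23

Derivation:
Round 1 (k=5): L=98 R=139
Round 2 (k=32): L=139 R=5
Round 3 (k=9): L=5 R=191
Round 4 (k=10): L=191 R=120
Round 5 (k=12): L=120 R=24
Round 6 (k=47): L=24 R=23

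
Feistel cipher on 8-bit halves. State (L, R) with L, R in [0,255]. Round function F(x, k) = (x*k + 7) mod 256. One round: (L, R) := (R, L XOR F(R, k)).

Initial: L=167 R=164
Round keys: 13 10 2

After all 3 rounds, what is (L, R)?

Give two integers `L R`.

Round 1 (k=13): L=164 R=252
Round 2 (k=10): L=252 R=123
Round 3 (k=2): L=123 R=1

Answer: 123 1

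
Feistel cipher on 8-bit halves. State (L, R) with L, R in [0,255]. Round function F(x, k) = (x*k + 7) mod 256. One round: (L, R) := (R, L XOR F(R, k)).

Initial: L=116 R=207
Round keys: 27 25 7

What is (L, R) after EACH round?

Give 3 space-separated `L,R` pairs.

Round 1 (k=27): L=207 R=168
Round 2 (k=25): L=168 R=160
Round 3 (k=7): L=160 R=207

Answer: 207,168 168,160 160,207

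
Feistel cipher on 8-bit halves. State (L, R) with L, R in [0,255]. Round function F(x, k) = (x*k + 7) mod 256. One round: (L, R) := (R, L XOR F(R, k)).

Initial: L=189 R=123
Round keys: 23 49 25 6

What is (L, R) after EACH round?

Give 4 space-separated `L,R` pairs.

Answer: 123,169 169,27 27,3 3,2

Derivation:
Round 1 (k=23): L=123 R=169
Round 2 (k=49): L=169 R=27
Round 3 (k=25): L=27 R=3
Round 4 (k=6): L=3 R=2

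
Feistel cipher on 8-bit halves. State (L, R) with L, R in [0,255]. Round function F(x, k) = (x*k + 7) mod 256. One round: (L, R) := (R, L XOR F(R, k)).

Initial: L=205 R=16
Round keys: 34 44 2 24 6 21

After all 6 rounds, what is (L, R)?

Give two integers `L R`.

Answer: 8 239

Derivation:
Round 1 (k=34): L=16 R=234
Round 2 (k=44): L=234 R=47
Round 3 (k=2): L=47 R=143
Round 4 (k=24): L=143 R=64
Round 5 (k=6): L=64 R=8
Round 6 (k=21): L=8 R=239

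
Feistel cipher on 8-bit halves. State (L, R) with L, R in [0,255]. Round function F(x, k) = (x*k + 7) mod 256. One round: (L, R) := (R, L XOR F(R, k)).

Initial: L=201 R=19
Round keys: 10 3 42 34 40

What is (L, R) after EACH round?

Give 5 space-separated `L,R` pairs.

Round 1 (k=10): L=19 R=12
Round 2 (k=3): L=12 R=56
Round 3 (k=42): L=56 R=59
Round 4 (k=34): L=59 R=229
Round 5 (k=40): L=229 R=244

Answer: 19,12 12,56 56,59 59,229 229,244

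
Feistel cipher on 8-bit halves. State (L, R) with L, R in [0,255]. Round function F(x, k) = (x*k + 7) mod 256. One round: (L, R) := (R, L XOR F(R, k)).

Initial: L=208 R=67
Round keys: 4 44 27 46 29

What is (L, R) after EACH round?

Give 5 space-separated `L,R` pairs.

Round 1 (k=4): L=67 R=195
Round 2 (k=44): L=195 R=200
Round 3 (k=27): L=200 R=220
Round 4 (k=46): L=220 R=71
Round 5 (k=29): L=71 R=206

Answer: 67,195 195,200 200,220 220,71 71,206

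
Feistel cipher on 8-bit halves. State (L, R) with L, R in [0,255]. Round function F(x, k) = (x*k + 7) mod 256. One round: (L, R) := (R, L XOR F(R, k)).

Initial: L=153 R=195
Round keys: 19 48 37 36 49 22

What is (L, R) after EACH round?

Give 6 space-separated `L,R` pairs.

Answer: 195,25 25,116 116,210 210,251 251,192 192,124

Derivation:
Round 1 (k=19): L=195 R=25
Round 2 (k=48): L=25 R=116
Round 3 (k=37): L=116 R=210
Round 4 (k=36): L=210 R=251
Round 5 (k=49): L=251 R=192
Round 6 (k=22): L=192 R=124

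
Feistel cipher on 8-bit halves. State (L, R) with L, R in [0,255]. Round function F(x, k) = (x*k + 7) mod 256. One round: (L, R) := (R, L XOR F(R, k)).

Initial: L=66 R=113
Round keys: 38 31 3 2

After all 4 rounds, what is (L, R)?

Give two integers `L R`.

Round 1 (k=38): L=113 R=143
Round 2 (k=31): L=143 R=41
Round 3 (k=3): L=41 R=13
Round 4 (k=2): L=13 R=8

Answer: 13 8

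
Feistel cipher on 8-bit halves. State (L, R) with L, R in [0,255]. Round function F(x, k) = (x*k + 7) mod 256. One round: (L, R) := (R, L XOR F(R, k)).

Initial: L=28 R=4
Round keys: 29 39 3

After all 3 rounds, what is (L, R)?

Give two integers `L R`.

Answer: 188 92

Derivation:
Round 1 (k=29): L=4 R=103
Round 2 (k=39): L=103 R=188
Round 3 (k=3): L=188 R=92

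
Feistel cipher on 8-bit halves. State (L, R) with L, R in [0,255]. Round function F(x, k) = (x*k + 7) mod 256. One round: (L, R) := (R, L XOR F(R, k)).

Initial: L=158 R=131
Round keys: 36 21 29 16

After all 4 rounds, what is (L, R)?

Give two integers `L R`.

Round 1 (k=36): L=131 R=237
Round 2 (k=21): L=237 R=251
Round 3 (k=29): L=251 R=155
Round 4 (k=16): L=155 R=76

Answer: 155 76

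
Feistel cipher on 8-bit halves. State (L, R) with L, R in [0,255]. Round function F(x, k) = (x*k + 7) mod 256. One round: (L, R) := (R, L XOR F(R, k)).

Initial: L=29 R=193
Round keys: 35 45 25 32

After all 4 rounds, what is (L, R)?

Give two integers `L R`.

Answer: 117 148

Derivation:
Round 1 (k=35): L=193 R=119
Round 2 (k=45): L=119 R=51
Round 3 (k=25): L=51 R=117
Round 4 (k=32): L=117 R=148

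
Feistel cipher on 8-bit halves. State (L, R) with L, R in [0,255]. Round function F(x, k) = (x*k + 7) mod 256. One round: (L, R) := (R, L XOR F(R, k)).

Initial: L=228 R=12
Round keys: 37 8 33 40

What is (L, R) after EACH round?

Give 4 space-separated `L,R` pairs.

Answer: 12,39 39,51 51,189 189,188

Derivation:
Round 1 (k=37): L=12 R=39
Round 2 (k=8): L=39 R=51
Round 3 (k=33): L=51 R=189
Round 4 (k=40): L=189 R=188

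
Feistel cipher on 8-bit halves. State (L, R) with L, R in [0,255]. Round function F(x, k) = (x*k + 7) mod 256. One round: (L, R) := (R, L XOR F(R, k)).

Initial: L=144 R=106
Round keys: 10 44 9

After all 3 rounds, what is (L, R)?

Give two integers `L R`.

Answer: 65 235

Derivation:
Round 1 (k=10): L=106 R=187
Round 2 (k=44): L=187 R=65
Round 3 (k=9): L=65 R=235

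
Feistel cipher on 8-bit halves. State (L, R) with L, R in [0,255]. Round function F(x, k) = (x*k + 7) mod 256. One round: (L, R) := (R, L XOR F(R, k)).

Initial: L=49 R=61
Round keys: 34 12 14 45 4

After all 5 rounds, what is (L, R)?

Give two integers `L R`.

Answer: 84 244

Derivation:
Round 1 (k=34): L=61 R=16
Round 2 (k=12): L=16 R=250
Round 3 (k=14): L=250 R=163
Round 4 (k=45): L=163 R=84
Round 5 (k=4): L=84 R=244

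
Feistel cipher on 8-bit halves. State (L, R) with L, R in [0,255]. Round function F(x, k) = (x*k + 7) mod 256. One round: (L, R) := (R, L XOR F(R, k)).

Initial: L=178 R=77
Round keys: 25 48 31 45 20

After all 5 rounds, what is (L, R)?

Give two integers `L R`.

Answer: 132 52

Derivation:
Round 1 (k=25): L=77 R=62
Round 2 (k=48): L=62 R=234
Round 3 (k=31): L=234 R=99
Round 4 (k=45): L=99 R=132
Round 5 (k=20): L=132 R=52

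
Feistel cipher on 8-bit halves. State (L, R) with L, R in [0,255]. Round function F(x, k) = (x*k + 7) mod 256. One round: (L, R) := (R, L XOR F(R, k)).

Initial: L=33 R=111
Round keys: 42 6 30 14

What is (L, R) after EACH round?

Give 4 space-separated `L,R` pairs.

Answer: 111,28 28,192 192,155 155,65

Derivation:
Round 1 (k=42): L=111 R=28
Round 2 (k=6): L=28 R=192
Round 3 (k=30): L=192 R=155
Round 4 (k=14): L=155 R=65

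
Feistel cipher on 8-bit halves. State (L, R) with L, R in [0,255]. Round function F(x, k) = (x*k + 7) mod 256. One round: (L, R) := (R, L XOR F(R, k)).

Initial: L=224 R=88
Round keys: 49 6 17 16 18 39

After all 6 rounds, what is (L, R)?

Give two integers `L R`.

Round 1 (k=49): L=88 R=63
Round 2 (k=6): L=63 R=217
Round 3 (k=17): L=217 R=79
Round 4 (k=16): L=79 R=46
Round 5 (k=18): L=46 R=12
Round 6 (k=39): L=12 R=245

Answer: 12 245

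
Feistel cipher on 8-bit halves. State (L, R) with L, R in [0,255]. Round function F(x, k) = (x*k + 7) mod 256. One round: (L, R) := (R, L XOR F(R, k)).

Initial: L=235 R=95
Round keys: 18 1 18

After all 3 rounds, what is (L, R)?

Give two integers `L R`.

Answer: 58 69

Derivation:
Round 1 (k=18): L=95 R=94
Round 2 (k=1): L=94 R=58
Round 3 (k=18): L=58 R=69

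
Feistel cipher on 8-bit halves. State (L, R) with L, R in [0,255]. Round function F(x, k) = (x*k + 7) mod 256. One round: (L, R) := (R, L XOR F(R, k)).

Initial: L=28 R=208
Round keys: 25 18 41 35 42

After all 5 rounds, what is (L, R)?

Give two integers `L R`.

Round 1 (k=25): L=208 R=75
Round 2 (k=18): L=75 R=157
Round 3 (k=41): L=157 R=103
Round 4 (k=35): L=103 R=129
Round 5 (k=42): L=129 R=86

Answer: 129 86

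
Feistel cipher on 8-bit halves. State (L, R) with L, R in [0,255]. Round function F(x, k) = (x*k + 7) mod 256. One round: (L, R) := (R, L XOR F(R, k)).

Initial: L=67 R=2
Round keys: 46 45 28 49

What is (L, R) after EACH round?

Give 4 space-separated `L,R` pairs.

Round 1 (k=46): L=2 R=32
Round 2 (k=45): L=32 R=165
Round 3 (k=28): L=165 R=51
Round 4 (k=49): L=51 R=111

Answer: 2,32 32,165 165,51 51,111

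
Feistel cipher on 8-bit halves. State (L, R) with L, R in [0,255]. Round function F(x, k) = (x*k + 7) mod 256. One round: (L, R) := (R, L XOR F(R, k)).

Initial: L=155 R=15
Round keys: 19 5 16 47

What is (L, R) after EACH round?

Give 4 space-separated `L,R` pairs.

Round 1 (k=19): L=15 R=191
Round 2 (k=5): L=191 R=205
Round 3 (k=16): L=205 R=104
Round 4 (k=47): L=104 R=210

Answer: 15,191 191,205 205,104 104,210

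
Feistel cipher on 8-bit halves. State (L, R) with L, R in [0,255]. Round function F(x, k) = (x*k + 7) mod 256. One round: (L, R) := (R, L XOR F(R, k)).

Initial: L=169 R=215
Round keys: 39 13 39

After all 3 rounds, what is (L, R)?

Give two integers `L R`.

Answer: 35 61

Derivation:
Round 1 (k=39): L=215 R=97
Round 2 (k=13): L=97 R=35
Round 3 (k=39): L=35 R=61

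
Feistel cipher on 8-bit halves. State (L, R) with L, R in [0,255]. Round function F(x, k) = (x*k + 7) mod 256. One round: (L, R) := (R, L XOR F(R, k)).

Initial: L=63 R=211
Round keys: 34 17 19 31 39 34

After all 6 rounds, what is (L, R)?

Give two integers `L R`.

Round 1 (k=34): L=211 R=50
Round 2 (k=17): L=50 R=138
Round 3 (k=19): L=138 R=119
Round 4 (k=31): L=119 R=250
Round 5 (k=39): L=250 R=106
Round 6 (k=34): L=106 R=225

Answer: 106 225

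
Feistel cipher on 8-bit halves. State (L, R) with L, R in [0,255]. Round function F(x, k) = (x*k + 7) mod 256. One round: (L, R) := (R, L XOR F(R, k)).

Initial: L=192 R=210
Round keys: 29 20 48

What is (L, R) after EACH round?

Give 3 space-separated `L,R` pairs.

Round 1 (k=29): L=210 R=17
Round 2 (k=20): L=17 R=137
Round 3 (k=48): L=137 R=166

Answer: 210,17 17,137 137,166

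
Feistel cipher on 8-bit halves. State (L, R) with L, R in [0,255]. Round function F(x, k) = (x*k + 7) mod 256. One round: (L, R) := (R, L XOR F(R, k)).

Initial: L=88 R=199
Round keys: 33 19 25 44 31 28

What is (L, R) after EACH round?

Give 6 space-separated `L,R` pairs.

Round 1 (k=33): L=199 R=246
Round 2 (k=19): L=246 R=142
Round 3 (k=25): L=142 R=19
Round 4 (k=44): L=19 R=197
Round 5 (k=31): L=197 R=241
Round 6 (k=28): L=241 R=166

Answer: 199,246 246,142 142,19 19,197 197,241 241,166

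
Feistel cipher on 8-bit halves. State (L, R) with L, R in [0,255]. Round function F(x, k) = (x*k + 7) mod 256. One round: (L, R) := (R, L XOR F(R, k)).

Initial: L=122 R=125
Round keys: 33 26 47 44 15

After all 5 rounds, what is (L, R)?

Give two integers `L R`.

Round 1 (k=33): L=125 R=94
Round 2 (k=26): L=94 R=238
Round 3 (k=47): L=238 R=231
Round 4 (k=44): L=231 R=85
Round 5 (k=15): L=85 R=229

Answer: 85 229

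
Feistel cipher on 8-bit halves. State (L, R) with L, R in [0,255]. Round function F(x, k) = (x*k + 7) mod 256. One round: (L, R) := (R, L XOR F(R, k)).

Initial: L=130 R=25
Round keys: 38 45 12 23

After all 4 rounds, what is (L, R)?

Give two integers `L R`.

Round 1 (k=38): L=25 R=63
Round 2 (k=45): L=63 R=3
Round 3 (k=12): L=3 R=20
Round 4 (k=23): L=20 R=208

Answer: 20 208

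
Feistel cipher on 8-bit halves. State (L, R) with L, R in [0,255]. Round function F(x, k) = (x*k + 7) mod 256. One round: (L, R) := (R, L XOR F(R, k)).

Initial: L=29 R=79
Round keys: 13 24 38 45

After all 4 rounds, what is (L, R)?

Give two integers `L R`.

Answer: 80 119

Derivation:
Round 1 (k=13): L=79 R=23
Round 2 (k=24): L=23 R=96
Round 3 (k=38): L=96 R=80
Round 4 (k=45): L=80 R=119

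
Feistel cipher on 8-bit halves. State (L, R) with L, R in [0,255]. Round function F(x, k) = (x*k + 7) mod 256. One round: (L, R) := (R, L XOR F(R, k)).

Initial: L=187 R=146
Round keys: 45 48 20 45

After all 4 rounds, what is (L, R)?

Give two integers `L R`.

Round 1 (k=45): L=146 R=10
Round 2 (k=48): L=10 R=117
Round 3 (k=20): L=117 R=33
Round 4 (k=45): L=33 R=161

Answer: 33 161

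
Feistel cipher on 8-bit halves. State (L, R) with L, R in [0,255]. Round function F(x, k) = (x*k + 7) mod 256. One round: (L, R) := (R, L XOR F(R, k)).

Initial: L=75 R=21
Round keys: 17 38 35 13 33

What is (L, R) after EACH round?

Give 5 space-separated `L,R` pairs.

Round 1 (k=17): L=21 R=39
Round 2 (k=38): L=39 R=196
Round 3 (k=35): L=196 R=244
Round 4 (k=13): L=244 R=175
Round 5 (k=33): L=175 R=98

Answer: 21,39 39,196 196,244 244,175 175,98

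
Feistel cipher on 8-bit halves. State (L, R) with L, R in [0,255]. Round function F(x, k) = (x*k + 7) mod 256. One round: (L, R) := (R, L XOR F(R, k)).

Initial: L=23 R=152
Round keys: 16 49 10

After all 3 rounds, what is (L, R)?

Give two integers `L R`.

Answer: 15 13

Derivation:
Round 1 (k=16): L=152 R=144
Round 2 (k=49): L=144 R=15
Round 3 (k=10): L=15 R=13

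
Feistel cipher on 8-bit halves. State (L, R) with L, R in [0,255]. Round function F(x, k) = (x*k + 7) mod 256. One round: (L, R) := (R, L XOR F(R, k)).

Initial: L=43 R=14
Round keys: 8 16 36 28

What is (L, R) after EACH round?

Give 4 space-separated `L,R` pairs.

Round 1 (k=8): L=14 R=92
Round 2 (k=16): L=92 R=201
Round 3 (k=36): L=201 R=23
Round 4 (k=28): L=23 R=66

Answer: 14,92 92,201 201,23 23,66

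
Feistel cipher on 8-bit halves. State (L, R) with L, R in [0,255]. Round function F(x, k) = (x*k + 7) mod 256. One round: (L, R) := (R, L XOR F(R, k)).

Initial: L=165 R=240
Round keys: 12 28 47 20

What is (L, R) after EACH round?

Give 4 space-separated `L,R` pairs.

Answer: 240,226 226,79 79,106 106,0

Derivation:
Round 1 (k=12): L=240 R=226
Round 2 (k=28): L=226 R=79
Round 3 (k=47): L=79 R=106
Round 4 (k=20): L=106 R=0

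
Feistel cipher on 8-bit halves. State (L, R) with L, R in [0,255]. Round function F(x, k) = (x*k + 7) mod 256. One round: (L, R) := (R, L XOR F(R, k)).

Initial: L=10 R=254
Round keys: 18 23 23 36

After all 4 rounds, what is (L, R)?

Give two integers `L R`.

Answer: 86 23

Derivation:
Round 1 (k=18): L=254 R=233
Round 2 (k=23): L=233 R=8
Round 3 (k=23): L=8 R=86
Round 4 (k=36): L=86 R=23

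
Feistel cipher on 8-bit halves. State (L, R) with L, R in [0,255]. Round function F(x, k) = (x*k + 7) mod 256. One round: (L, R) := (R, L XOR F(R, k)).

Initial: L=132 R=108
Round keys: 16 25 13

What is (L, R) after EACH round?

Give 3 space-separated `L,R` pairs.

Answer: 108,67 67,254 254,174

Derivation:
Round 1 (k=16): L=108 R=67
Round 2 (k=25): L=67 R=254
Round 3 (k=13): L=254 R=174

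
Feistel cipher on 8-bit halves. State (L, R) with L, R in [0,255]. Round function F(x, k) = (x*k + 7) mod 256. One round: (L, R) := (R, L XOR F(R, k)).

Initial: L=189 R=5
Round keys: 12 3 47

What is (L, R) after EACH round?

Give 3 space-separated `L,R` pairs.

Round 1 (k=12): L=5 R=254
Round 2 (k=3): L=254 R=4
Round 3 (k=47): L=4 R=61

Answer: 5,254 254,4 4,61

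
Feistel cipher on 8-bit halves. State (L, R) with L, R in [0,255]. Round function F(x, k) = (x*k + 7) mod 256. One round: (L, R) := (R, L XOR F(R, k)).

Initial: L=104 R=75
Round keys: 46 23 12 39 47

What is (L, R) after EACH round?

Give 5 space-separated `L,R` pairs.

Answer: 75,233 233,189 189,10 10,48 48,221

Derivation:
Round 1 (k=46): L=75 R=233
Round 2 (k=23): L=233 R=189
Round 3 (k=12): L=189 R=10
Round 4 (k=39): L=10 R=48
Round 5 (k=47): L=48 R=221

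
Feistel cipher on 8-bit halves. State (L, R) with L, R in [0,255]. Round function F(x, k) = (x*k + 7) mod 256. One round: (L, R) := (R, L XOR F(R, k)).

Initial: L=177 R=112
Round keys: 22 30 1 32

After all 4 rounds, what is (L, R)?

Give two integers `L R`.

Round 1 (k=22): L=112 R=22
Round 2 (k=30): L=22 R=235
Round 3 (k=1): L=235 R=228
Round 4 (k=32): L=228 R=108

Answer: 228 108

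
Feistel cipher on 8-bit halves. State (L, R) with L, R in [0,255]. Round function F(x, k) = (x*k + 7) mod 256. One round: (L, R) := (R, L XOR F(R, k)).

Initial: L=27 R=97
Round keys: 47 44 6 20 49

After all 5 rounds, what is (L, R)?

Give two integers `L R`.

Answer: 125 234

Derivation:
Round 1 (k=47): L=97 R=205
Round 2 (k=44): L=205 R=34
Round 3 (k=6): L=34 R=30
Round 4 (k=20): L=30 R=125
Round 5 (k=49): L=125 R=234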